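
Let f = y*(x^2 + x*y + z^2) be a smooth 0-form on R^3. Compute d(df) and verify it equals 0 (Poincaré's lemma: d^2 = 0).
d(df) = 0

Step 1: df = sum_i (∂f/∂x_i) dx_i = (y*(2*x + y)) dx + (x^2 + 2*x*y + z^2) dy + (2*y*z) dz.
Step 2: Apply d again. Using the 1-form formula, the coefficient of dx ∧ dy in d(df) is ∂^2 f/∂x ∂y - ∂^2 f/∂y ∂x = (2*x + 2*y) - (2*x + 2*y) = 0 (equality of mixed partials for smooth f).
Similarly for dx ∧ dz and dy ∧ dz — all coefficients vanish. So d(df) = 0.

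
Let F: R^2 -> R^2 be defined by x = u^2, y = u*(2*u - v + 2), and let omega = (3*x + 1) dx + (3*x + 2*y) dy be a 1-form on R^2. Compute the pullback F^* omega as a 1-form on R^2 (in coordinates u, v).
F^* omega = (u*(34*u^2 - 15*u*v + 30*u + 2*v^2 - 8*v + 10)) du + (u^2*(-7*u + 2*v - 4)) dv

Using F^*(f dg) = (f ∘ F) d(g ∘ F), substitute each coordinate x_i by F_i(u, v) in f_i, and replace dx_i by d F_i = (∂F_i/∂u) du + (∂F_i/∂v) dv.
  For the x component: f_1(F) = 3*u^2 + 1; d F_1 = (2*u) du + (0) dv
  For the y component: f_2(F) = u*(7*u - 2*v + 4); d F_2 = (4*u - v + 2) du + (-u) dv
Combining and collecting du, dv coefficients:
  coeff of du: u*(34*u^2 - 15*u*v + 30*u + 2*v^2 - 8*v + 10)
  coeff of dv: u^2*(-7*u + 2*v - 4)
F^* omega = (u*(34*u^2 - 15*u*v + 30*u + 2*v^2 - 8*v + 10)) du + (u^2*(-7*u + 2*v - 4)) dv.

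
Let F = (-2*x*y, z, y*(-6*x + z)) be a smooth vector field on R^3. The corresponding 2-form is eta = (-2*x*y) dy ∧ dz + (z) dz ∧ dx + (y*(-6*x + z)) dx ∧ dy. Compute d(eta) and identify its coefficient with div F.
d(eta) = (-y) dx ∧ dy ∧ dz; div F = -y

For a 2-form in R^3 of the form above, applying d gives a 3-form with coefficient ∂P/∂x + ∂Q/∂y + ∂R/∂z:
  ∂P/∂x = -2*y
  ∂Q/∂y = 0
  ∂R/∂z = y
Sum = -y, which is exactly div F.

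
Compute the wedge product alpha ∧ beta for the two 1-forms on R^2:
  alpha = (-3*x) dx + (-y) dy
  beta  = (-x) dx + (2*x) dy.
alpha ∧ beta = (-x*(6*x + y)) dx ∧ dy

Distribute the wedge, using dx_i ∧ dx_j = -dx_j ∧ dx_i and dx_i ∧ dx_i = 0. For each pair (i, j) with i < j, the coefficient of dx_i ∧ dx_j in alpha ∧ beta is (alpha_i * beta_j - alpha_j * beta_i). Collecting: alpha ∧ beta = (-x*(6*x + y)) dx ∧ dy.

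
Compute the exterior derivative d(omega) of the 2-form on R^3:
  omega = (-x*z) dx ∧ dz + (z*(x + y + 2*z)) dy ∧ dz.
d(omega) = (z) dx ∧ dy ∧ dz

For a 2-form omega = sum_{i<j} g_{ij} dx_i ∧ dx_j, the exterior derivative is
  d(omega) = sum_{i<j} d(g_{ij}) ∧ dx_i ∧ dx_j = sum_{i<j, k} (∂g_{ij}/∂x_k) dx_k ∧ dx_i ∧ dx_j.
Expand each term, using dx_k ∧ dx_i ∧ dx_j = sgn(permutation) dx_{(a)} ∧ dx_{(b)} ∧ dx_{(c)} with (a < b < c) sorted:
  d(z*(x + y + 2*z)) includes (∂/∂x)(z*(x + y + 2*z)) dx = (z) dx, which multiplied by dy ∧ dz gives (z) dx ∧ dy ∧ dz
Collecting like 3-forms: d(omega) = (z) dx ∧ dy ∧ dz.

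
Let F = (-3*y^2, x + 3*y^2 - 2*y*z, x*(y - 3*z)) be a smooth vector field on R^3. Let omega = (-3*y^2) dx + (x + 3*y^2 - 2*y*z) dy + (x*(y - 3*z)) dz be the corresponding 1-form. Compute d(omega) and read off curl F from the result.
d(omega) = (x + 2*y) dy ∧ dz + (-y + 3*z) dz ∧ dx + (6*y + 1) dx ∧ dy; curl F = (x + 2*y, -y + 3*z, 6*y + 1)

d omega = sum_{i<j} (∂f_j/∂x_i - ∂f_i/∂x_j) dx_i ∧ dx_j. Under the identification (dy ∧ dz, dz ∧ dx, dx ∧ dy) ↔ (e_x, e_y, e_z), the coefficients are exactly the components of curl F. Compute:
  ∂R/∂y - ∂Q/∂z = (x) - (-2*y) = x + 2*y
  ∂P/∂z - ∂R/∂x = (0) - (y - 3*z) = -y + 3*z
  ∂Q/∂x - ∂P/∂y = (1) - (-6*y) = 6*y + 1.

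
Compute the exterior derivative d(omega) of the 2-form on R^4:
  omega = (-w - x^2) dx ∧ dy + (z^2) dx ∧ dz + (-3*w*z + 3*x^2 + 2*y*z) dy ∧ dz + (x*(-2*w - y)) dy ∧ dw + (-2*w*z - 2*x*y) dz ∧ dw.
d(omega) = (-2*w - y - 1) dx ∧ dy ∧ dw + (6*x) dx ∧ dy ∧ dz + (-2*x - 3*z) dy ∧ dz ∧ dw + (-2*y) dx ∧ dz ∧ dw

For a 2-form omega = sum_{i<j} g_{ij} dx_i ∧ dx_j, the exterior derivative is
  d(omega) = sum_{i<j} d(g_{ij}) ∧ dx_i ∧ dx_j = sum_{i<j, k} (∂g_{ij}/∂x_k) dx_k ∧ dx_i ∧ dx_j.
Expand each term, using dx_k ∧ dx_i ∧ dx_j = sgn(permutation) dx_{(a)} ∧ dx_{(b)} ∧ dx_{(c)} with (a < b < c) sorted:
  d(-w - x^2) includes (∂/∂w)(-w - x^2) dw = (-1) dw, which multiplied by dx ∧ dy gives (-1) dx ∧ dy ∧ dw
  d(-3*w*z + 3*x^2 + 2*y*z) includes (∂/∂x)(-3*w*z + 3*x^2 + 2*y*z) dx = (6*x) dx, which multiplied by dy ∧ dz gives (6*x) dx ∧ dy ∧ dz
  d(-3*w*z + 3*x^2 + 2*y*z) includes (∂/∂w)(-3*w*z + 3*x^2 + 2*y*z) dw = (-3*z) dw, which multiplied by dy ∧ dz gives (-3*z) dy ∧ dz ∧ dw
  d(x*(-2*w - y)) includes (∂/∂x)(x*(-2*w - y)) dx = (-2*w - y) dx, which multiplied by dy ∧ dw gives (-2*w - y) dx ∧ dy ∧ dw
  d(-2*w*z - 2*x*y) includes (∂/∂x)(-2*w*z - 2*x*y) dx = (-2*y) dx, which multiplied by dz ∧ dw gives (-2*y) dx ∧ dz ∧ dw
  d(-2*w*z - 2*x*y) includes (∂/∂y)(-2*w*z - 2*x*y) dy = (-2*x) dy, which multiplied by dz ∧ dw gives (-2*x) dy ∧ dz ∧ dw
Collecting like 3-forms: d(omega) = (-2*w - y - 1) dx ∧ dy ∧ dw + (6*x) dx ∧ dy ∧ dz + (-2*x - 3*z) dy ∧ dz ∧ dw + (-2*y) dx ∧ dz ∧ dw.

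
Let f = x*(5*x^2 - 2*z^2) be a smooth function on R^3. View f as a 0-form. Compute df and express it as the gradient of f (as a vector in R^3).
df = (15*x^2 - 2*z^2) dx + (0) dy + (-4*x*z) dz; grad f = (15*x^2 - 2*z^2, 0, -4*x*z)

For a 0-form f, d f = (∂f/∂x) dx + (∂f/∂y) dy + (∂f/∂z) dz. The components of the vector representation are exactly the entries of grad f in Cartesian coordinates:
  ∂f/∂x = 15*x^2 - 2*z^2
  ∂f/∂y = 0
  ∂f/∂z = -4*x*z.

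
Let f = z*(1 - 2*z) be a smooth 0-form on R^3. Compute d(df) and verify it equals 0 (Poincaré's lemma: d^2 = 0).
d(df) = 0

Step 1: df = sum_i (∂f/∂x_i) dx_i = (0) dx + (0) dy + (1 - 4*z) dz.
Step 2: Apply d again. Using the 1-form formula, the coefficient of dx ∧ dy in d(df) is ∂^2 f/∂x ∂y - ∂^2 f/∂y ∂x = (0) - (0) = 0 (equality of mixed partials for smooth f).
Similarly for dx ∧ dz and dy ∧ dz — all coefficients vanish. So d(df) = 0.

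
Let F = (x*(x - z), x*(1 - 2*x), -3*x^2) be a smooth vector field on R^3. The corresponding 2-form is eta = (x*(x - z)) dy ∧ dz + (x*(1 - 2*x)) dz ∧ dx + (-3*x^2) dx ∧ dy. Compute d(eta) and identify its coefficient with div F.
d(eta) = (2*x - z) dx ∧ dy ∧ dz; div F = 2*x - z

For a 2-form in R^3 of the form above, applying d gives a 3-form with coefficient ∂P/∂x + ∂Q/∂y + ∂R/∂z:
  ∂P/∂x = 2*x - z
  ∂Q/∂y = 0
  ∂R/∂z = 0
Sum = 2*x - z, which is exactly div F.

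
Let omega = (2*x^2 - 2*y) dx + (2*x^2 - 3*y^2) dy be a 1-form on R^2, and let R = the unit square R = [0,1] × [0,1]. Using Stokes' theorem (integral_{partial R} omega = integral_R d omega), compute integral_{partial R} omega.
integral_(partial R) omega = 4

Stokes: integral_partial_R omega = integral_R d omega with d omega = (∂Q/∂x - ∂P/∂y) dx ∧ dy.
  ∂Q/∂x = 4*x
  ∂P/∂y = -2
  integrand = ∂Q/∂x - ∂P/∂y = 4*x + 2.
Integrating over R: integral_0^1 integral_0^1 (4*x + 2) dx dy = 4.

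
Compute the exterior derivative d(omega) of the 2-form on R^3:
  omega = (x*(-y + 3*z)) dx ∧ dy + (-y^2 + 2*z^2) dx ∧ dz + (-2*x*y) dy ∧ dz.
d(omega) = (3*x) dx ∧ dy ∧ dz

For a 2-form omega = sum_{i<j} g_{ij} dx_i ∧ dx_j, the exterior derivative is
  d(omega) = sum_{i<j} d(g_{ij}) ∧ dx_i ∧ dx_j = sum_{i<j, k} (∂g_{ij}/∂x_k) dx_k ∧ dx_i ∧ dx_j.
Expand each term, using dx_k ∧ dx_i ∧ dx_j = sgn(permutation) dx_{(a)} ∧ dx_{(b)} ∧ dx_{(c)} with (a < b < c) sorted:
  d(x*(-y + 3*z)) includes (∂/∂z)(x*(-y + 3*z)) dz = (3*x) dz, which multiplied by dx ∧ dy gives (3*x) dx ∧ dy ∧ dz
  d(-y^2 + 2*z^2) includes (∂/∂y)(-y^2 + 2*z^2) dy = (-2*y) dy, which multiplied by dx ∧ dz gives (2*y) dx ∧ dy ∧ dz
  d(-2*x*y) includes (∂/∂x)(-2*x*y) dx = (-2*y) dx, which multiplied by dy ∧ dz gives (-2*y) dx ∧ dy ∧ dz
Collecting like 3-forms: d(omega) = (3*x) dx ∧ dy ∧ dz.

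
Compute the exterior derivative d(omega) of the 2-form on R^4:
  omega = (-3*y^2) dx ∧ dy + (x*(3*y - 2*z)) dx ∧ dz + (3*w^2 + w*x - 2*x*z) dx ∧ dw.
d(omega) = (-3*x) dx ∧ dy ∧ dz + (2*x) dx ∧ dz ∧ dw

For a 2-form omega = sum_{i<j} g_{ij} dx_i ∧ dx_j, the exterior derivative is
  d(omega) = sum_{i<j} d(g_{ij}) ∧ dx_i ∧ dx_j = sum_{i<j, k} (∂g_{ij}/∂x_k) dx_k ∧ dx_i ∧ dx_j.
Expand each term, using dx_k ∧ dx_i ∧ dx_j = sgn(permutation) dx_{(a)} ∧ dx_{(b)} ∧ dx_{(c)} with (a < b < c) sorted:
  d(x*(3*y - 2*z)) includes (∂/∂y)(x*(3*y - 2*z)) dy = (3*x) dy, which multiplied by dx ∧ dz gives (-3*x) dx ∧ dy ∧ dz
  d(3*w^2 + w*x - 2*x*z) includes (∂/∂z)(3*w^2 + w*x - 2*x*z) dz = (-2*x) dz, which multiplied by dx ∧ dw gives (2*x) dx ∧ dz ∧ dw
Collecting like 3-forms: d(omega) = (-3*x) dx ∧ dy ∧ dz + (2*x) dx ∧ dz ∧ dw.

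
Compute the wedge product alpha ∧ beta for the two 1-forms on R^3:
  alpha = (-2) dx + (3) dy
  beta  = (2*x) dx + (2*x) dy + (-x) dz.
alpha ∧ beta = (-10*x) dx ∧ dy + (2*x) dx ∧ dz + (-3*x) dy ∧ dz

Distribute the wedge, using dx_i ∧ dx_j = -dx_j ∧ dx_i and dx_i ∧ dx_i = 0. For each pair (i, j) with i < j, the coefficient of dx_i ∧ dx_j in alpha ∧ beta is (alpha_i * beta_j - alpha_j * beta_i). Collecting: alpha ∧ beta = (-10*x) dx ∧ dy + (2*x) dx ∧ dz + (-3*x) dy ∧ dz.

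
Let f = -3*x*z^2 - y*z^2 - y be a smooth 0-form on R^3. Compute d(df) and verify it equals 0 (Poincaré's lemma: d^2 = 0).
d(df) = 0

Step 1: df = sum_i (∂f/∂x_i) dx_i = (-3*z^2) dx + (-z^2 - 1) dy + (2*z*(-3*x - y)) dz.
Step 2: Apply d again. Using the 1-form formula, the coefficient of dx ∧ dy in d(df) is ∂^2 f/∂x ∂y - ∂^2 f/∂y ∂x = (0) - (0) = 0 (equality of mixed partials for smooth f).
Similarly for dx ∧ dz and dy ∧ dz — all coefficients vanish. So d(df) = 0.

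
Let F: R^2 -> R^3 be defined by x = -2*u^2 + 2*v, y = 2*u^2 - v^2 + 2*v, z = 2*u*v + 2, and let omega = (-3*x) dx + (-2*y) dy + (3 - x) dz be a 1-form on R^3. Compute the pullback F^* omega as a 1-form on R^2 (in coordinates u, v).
F^* omega = (-40*u^3 + 4*u^2*v + 8*u*v^2 + 8*u*v - 4*v^2 + 6*v) du + (4*u^3 + 8*u^2*v + 4*u^2 - 4*u*v + 6*u - 4*v^3 + 12*v^2 - 20*v) dv

Using F^*(f dg) = (f ∘ F) d(g ∘ F), substitute each coordinate x_i by F_i(u, v) in f_i, and replace dx_i by d F_i = (∂F_i/∂u) du + (∂F_i/∂v) dv.
  For the x component: f_1(F) = 6*u^2 - 6*v; d F_1 = (-4*u) du + (2) dv
  For the y component: f_2(F) = -4*u^2 + 2*v^2 - 4*v; d F_2 = (4*u) du + (2 - 2*v) dv
  For the z component: f_3(F) = 2*u^2 - 2*v + 3; d F_3 = (2*v) du + (2*u) dv
Combining and collecting du, dv coefficients:
  coeff of du: -40*u^3 + 4*u^2*v + 8*u*v^2 + 8*u*v - 4*v^2 + 6*v
  coeff of dv: 4*u^3 + 8*u^2*v + 4*u^2 - 4*u*v + 6*u - 4*v^3 + 12*v^2 - 20*v
F^* omega = (-40*u^3 + 4*u^2*v + 8*u*v^2 + 8*u*v - 4*v^2 + 6*v) du + (4*u^3 + 8*u^2*v + 4*u^2 - 4*u*v + 6*u - 4*v^3 + 12*v^2 - 20*v) dv.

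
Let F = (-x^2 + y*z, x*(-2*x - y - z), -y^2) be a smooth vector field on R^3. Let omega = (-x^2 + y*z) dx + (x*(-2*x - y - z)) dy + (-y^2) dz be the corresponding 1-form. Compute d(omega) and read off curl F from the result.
d(omega) = (x - 2*y) dy ∧ dz + (y) dz ∧ dx + (-4*x - y - 2*z) dx ∧ dy; curl F = (x - 2*y, y, -4*x - y - 2*z)

d omega = sum_{i<j} (∂f_j/∂x_i - ∂f_i/∂x_j) dx_i ∧ dx_j. Under the identification (dy ∧ dz, dz ∧ dx, dx ∧ dy) ↔ (e_x, e_y, e_z), the coefficients are exactly the components of curl F. Compute:
  ∂R/∂y - ∂Q/∂z = (-2*y) - (-x) = x - 2*y
  ∂P/∂z - ∂R/∂x = (y) - (0) = y
  ∂Q/∂x - ∂P/∂y = (-4*x - y - z) - (z) = -4*x - y - 2*z.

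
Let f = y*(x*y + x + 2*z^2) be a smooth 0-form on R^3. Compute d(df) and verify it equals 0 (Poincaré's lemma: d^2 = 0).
d(df) = 0

Step 1: df = sum_i (∂f/∂x_i) dx_i = (y*(y + 1)) dx + (2*x*y + x + 2*z^2) dy + (4*y*z) dz.
Step 2: Apply d again. Using the 1-form formula, the coefficient of dx ∧ dy in d(df) is ∂^2 f/∂x ∂y - ∂^2 f/∂y ∂x = (2*y + 1) - (2*y + 1) = 0 (equality of mixed partials for smooth f).
Similarly for dx ∧ dz and dy ∧ dz — all coefficients vanish. So d(df) = 0.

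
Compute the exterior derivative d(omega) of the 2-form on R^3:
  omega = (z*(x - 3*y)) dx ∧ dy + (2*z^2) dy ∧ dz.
d(omega) = (x - 3*y) dx ∧ dy ∧ dz

For a 2-form omega = sum_{i<j} g_{ij} dx_i ∧ dx_j, the exterior derivative is
  d(omega) = sum_{i<j} d(g_{ij}) ∧ dx_i ∧ dx_j = sum_{i<j, k} (∂g_{ij}/∂x_k) dx_k ∧ dx_i ∧ dx_j.
Expand each term, using dx_k ∧ dx_i ∧ dx_j = sgn(permutation) dx_{(a)} ∧ dx_{(b)} ∧ dx_{(c)} with (a < b < c) sorted:
  d(z*(x - 3*y)) includes (∂/∂z)(z*(x - 3*y)) dz = (x - 3*y) dz, which multiplied by dx ∧ dy gives (x - 3*y) dx ∧ dy ∧ dz
Collecting like 3-forms: d(omega) = (x - 3*y) dx ∧ dy ∧ dz.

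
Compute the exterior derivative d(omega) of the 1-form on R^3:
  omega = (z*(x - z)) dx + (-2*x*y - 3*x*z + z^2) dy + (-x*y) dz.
d(omega) = (-2*y - 3*z) dx ∧ dy + (-x - y + 2*z) dx ∧ dz + (2*x - 2*z) dy ∧ dz

For a 1-form omega = sum_i f_i dx_i, the exterior derivative is
  d(omega) = sum_{i < j} (∂f_j/∂x_i - ∂f_i/∂x_j) dx_i ∧ dx_j.
  coefficient of dx ∧ dy: ∂f_2/∂x - ∂f_1/∂y = ∂(-2*x*y - 3*x*z + z^2)/∂x - ∂(z*(x - z))/∂y = -2*y - 3*z
  coefficient of dx ∧ dz: ∂f_3/∂x - ∂f_1/∂z = ∂(-x*y)/∂x - ∂(z*(x - z))/∂z = -x - y + 2*z
  coefficient of dy ∧ dz: ∂f_3/∂y - ∂f_2/∂z = ∂(-x*y)/∂y - ∂(-2*x*y - 3*x*z + z^2)/∂z = 2*x - 2*z
Assembling: d(omega) = (-2*y - 3*z) dx ∧ dy + (-x - y + 2*z) dx ∧ dz + (2*x - 2*z) dy ∧ dz.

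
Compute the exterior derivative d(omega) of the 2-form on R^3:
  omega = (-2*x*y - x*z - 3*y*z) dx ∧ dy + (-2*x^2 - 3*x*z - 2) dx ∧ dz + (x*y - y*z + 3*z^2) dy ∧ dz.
d(omega) = (-x - 2*y) dx ∧ dy ∧ dz

For a 2-form omega = sum_{i<j} g_{ij} dx_i ∧ dx_j, the exterior derivative is
  d(omega) = sum_{i<j} d(g_{ij}) ∧ dx_i ∧ dx_j = sum_{i<j, k} (∂g_{ij}/∂x_k) dx_k ∧ dx_i ∧ dx_j.
Expand each term, using dx_k ∧ dx_i ∧ dx_j = sgn(permutation) dx_{(a)} ∧ dx_{(b)} ∧ dx_{(c)} with (a < b < c) sorted:
  d(-2*x*y - x*z - 3*y*z) includes (∂/∂z)(-2*x*y - x*z - 3*y*z) dz = (-x - 3*y) dz, which multiplied by dx ∧ dy gives (-x - 3*y) dx ∧ dy ∧ dz
  d(x*y - y*z + 3*z^2) includes (∂/∂x)(x*y - y*z + 3*z^2) dx = (y) dx, which multiplied by dy ∧ dz gives (y) dx ∧ dy ∧ dz
Collecting like 3-forms: d(omega) = (-x - 2*y) dx ∧ dy ∧ dz.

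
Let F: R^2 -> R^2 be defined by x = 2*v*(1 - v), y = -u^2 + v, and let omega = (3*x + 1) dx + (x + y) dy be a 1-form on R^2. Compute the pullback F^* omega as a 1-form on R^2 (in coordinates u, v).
F^* omega = (2*u*(u^2 + 2*v^2 - 3*v)) du + (-u^2 + 24*v^3 - 38*v^2 + 11*v + 2) dv

Using F^*(f dg) = (f ∘ F) d(g ∘ F), substitute each coordinate x_i by F_i(u, v) in f_i, and replace dx_i by d F_i = (∂F_i/∂u) du + (∂F_i/∂v) dv.
  For the x component: f_1(F) = -6*v^2 + 6*v + 1; d F_1 = (0) du + (2 - 4*v) dv
  For the y component: f_2(F) = -u^2 - 2*v^2 + 3*v; d F_2 = (-2*u) du + (1) dv
Combining and collecting du, dv coefficients:
  coeff of du: 2*u*(u^2 + 2*v^2 - 3*v)
  coeff of dv: -u^2 + 24*v^3 - 38*v^2 + 11*v + 2
F^* omega = (2*u*(u^2 + 2*v^2 - 3*v)) du + (-u^2 + 24*v^3 - 38*v^2 + 11*v + 2) dv.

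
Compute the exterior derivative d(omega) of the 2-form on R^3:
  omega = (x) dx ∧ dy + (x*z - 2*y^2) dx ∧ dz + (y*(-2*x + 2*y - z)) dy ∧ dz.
d(omega) = (2*y) dx ∧ dy ∧ dz

For a 2-form omega = sum_{i<j} g_{ij} dx_i ∧ dx_j, the exterior derivative is
  d(omega) = sum_{i<j} d(g_{ij}) ∧ dx_i ∧ dx_j = sum_{i<j, k} (∂g_{ij}/∂x_k) dx_k ∧ dx_i ∧ dx_j.
Expand each term, using dx_k ∧ dx_i ∧ dx_j = sgn(permutation) dx_{(a)} ∧ dx_{(b)} ∧ dx_{(c)} with (a < b < c) sorted:
  d(x*z - 2*y^2) includes (∂/∂y)(x*z - 2*y^2) dy = (-4*y) dy, which multiplied by dx ∧ dz gives (4*y) dx ∧ dy ∧ dz
  d(y*(-2*x + 2*y - z)) includes (∂/∂x)(y*(-2*x + 2*y - z)) dx = (-2*y) dx, which multiplied by dy ∧ dz gives (-2*y) dx ∧ dy ∧ dz
Collecting like 3-forms: d(omega) = (2*y) dx ∧ dy ∧ dz.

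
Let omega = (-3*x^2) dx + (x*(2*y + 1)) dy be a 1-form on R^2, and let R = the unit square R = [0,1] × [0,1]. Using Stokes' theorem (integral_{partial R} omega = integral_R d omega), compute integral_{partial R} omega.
integral_(partial R) omega = 2

Stokes: integral_partial_R omega = integral_R d omega with d omega = (∂Q/∂x - ∂P/∂y) dx ∧ dy.
  ∂Q/∂x = 2*y + 1
  ∂P/∂y = 0
  integrand = ∂Q/∂x - ∂P/∂y = 2*y + 1.
Integrating over R: integral_0^1 integral_0^1 (2*y + 1) dx dy = 2.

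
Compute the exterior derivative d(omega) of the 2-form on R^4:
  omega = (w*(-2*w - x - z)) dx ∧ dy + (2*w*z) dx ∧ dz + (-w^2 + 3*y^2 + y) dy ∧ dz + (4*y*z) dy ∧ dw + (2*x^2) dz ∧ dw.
d(omega) = (-w) dx ∧ dy ∧ dz + (-4*w - x - z) dx ∧ dy ∧ dw + (4*x + 2*z) dx ∧ dz ∧ dw + (-2*w - 4*y) dy ∧ dz ∧ dw

For a 2-form omega = sum_{i<j} g_{ij} dx_i ∧ dx_j, the exterior derivative is
  d(omega) = sum_{i<j} d(g_{ij}) ∧ dx_i ∧ dx_j = sum_{i<j, k} (∂g_{ij}/∂x_k) dx_k ∧ dx_i ∧ dx_j.
Expand each term, using dx_k ∧ dx_i ∧ dx_j = sgn(permutation) dx_{(a)} ∧ dx_{(b)} ∧ dx_{(c)} with (a < b < c) sorted:
  d(w*(-2*w - x - z)) includes (∂/∂z)(w*(-2*w - x - z)) dz = (-w) dz, which multiplied by dx ∧ dy gives (-w) dx ∧ dy ∧ dz
  d(w*(-2*w - x - z)) includes (∂/∂w)(w*(-2*w - x - z)) dw = (-4*w - x - z) dw, which multiplied by dx ∧ dy gives (-4*w - x - z) dx ∧ dy ∧ dw
  d(2*w*z) includes (∂/∂w)(2*w*z) dw = (2*z) dw, which multiplied by dx ∧ dz gives (2*z) dx ∧ dz ∧ dw
  d(-w^2 + 3*y^2 + y) includes (∂/∂w)(-w^2 + 3*y^2 + y) dw = (-2*w) dw, which multiplied by dy ∧ dz gives (-2*w) dy ∧ dz ∧ dw
  d(4*y*z) includes (∂/∂z)(4*y*z) dz = (4*y) dz, which multiplied by dy ∧ dw gives (-4*y) dy ∧ dz ∧ dw
  d(2*x^2) includes (∂/∂x)(2*x^2) dx = (4*x) dx, which multiplied by dz ∧ dw gives (4*x) dx ∧ dz ∧ dw
Collecting like 3-forms: d(omega) = (-w) dx ∧ dy ∧ dz + (-4*w - x - z) dx ∧ dy ∧ dw + (4*x + 2*z) dx ∧ dz ∧ dw + (-2*w - 4*y) dy ∧ dz ∧ dw.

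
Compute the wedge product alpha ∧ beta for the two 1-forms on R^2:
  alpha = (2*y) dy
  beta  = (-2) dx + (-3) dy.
alpha ∧ beta = (4*y) dx ∧ dy

Distribute the wedge, using dx_i ∧ dx_j = -dx_j ∧ dx_i and dx_i ∧ dx_i = 0. For each pair (i, j) with i < j, the coefficient of dx_i ∧ dx_j in alpha ∧ beta is (alpha_i * beta_j - alpha_j * beta_i). Collecting: alpha ∧ beta = (4*y) dx ∧ dy.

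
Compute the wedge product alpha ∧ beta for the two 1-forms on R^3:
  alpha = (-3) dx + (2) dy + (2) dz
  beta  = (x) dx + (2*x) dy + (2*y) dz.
alpha ∧ beta = (-8*x) dx ∧ dy + (-2*x - 6*y) dx ∧ dz + (-4*x + 4*y) dy ∧ dz

Distribute the wedge, using dx_i ∧ dx_j = -dx_j ∧ dx_i and dx_i ∧ dx_i = 0. For each pair (i, j) with i < j, the coefficient of dx_i ∧ dx_j in alpha ∧ beta is (alpha_i * beta_j - alpha_j * beta_i). Collecting: alpha ∧ beta = (-8*x) dx ∧ dy + (-2*x - 6*y) dx ∧ dz + (-4*x + 4*y) dy ∧ dz.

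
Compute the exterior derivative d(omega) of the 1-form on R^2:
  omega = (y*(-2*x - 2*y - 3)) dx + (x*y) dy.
d(omega) = (2*x + 5*y + 3) dx ∧ dy

For a 1-form omega = sum_i f_i dx_i, the exterior derivative is
  d(omega) = sum_{i < j} (∂f_j/∂x_i - ∂f_i/∂x_j) dx_i ∧ dx_j.
  coefficient of dx ∧ dy: ∂f_2/∂x - ∂f_1/∂y = ∂(x*y)/∂x - ∂(y*(-2*x - 2*y - 3))/∂y = 2*x + 5*y + 3
Assembling: d(omega) = (2*x + 5*y + 3) dx ∧ dy.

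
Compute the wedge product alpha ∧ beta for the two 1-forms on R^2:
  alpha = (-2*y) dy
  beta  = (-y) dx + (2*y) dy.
alpha ∧ beta = (-2*y^2) dx ∧ dy

Distribute the wedge, using dx_i ∧ dx_j = -dx_j ∧ dx_i and dx_i ∧ dx_i = 0. For each pair (i, j) with i < j, the coefficient of dx_i ∧ dx_j in alpha ∧ beta is (alpha_i * beta_j - alpha_j * beta_i). Collecting: alpha ∧ beta = (-2*y^2) dx ∧ dy.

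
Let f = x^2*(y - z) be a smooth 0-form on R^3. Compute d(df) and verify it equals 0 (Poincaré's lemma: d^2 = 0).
d(df) = 0

Step 1: df = sum_i (∂f/∂x_i) dx_i = (2*x*(y - z)) dx + (x^2) dy + (-x^2) dz.
Step 2: Apply d again. Using the 1-form formula, the coefficient of dx ∧ dy in d(df) is ∂^2 f/∂x ∂y - ∂^2 f/∂y ∂x = (2*x) - (2*x) = 0 (equality of mixed partials for smooth f).
Similarly for dx ∧ dz and dy ∧ dz — all coefficients vanish. So d(df) = 0.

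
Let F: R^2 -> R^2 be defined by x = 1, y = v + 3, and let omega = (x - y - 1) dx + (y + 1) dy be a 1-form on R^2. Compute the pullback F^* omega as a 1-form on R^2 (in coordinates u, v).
F^* omega = (v + 4) dv

Using F^*(f dg) = (f ∘ F) d(g ∘ F), substitute each coordinate x_i by F_i(u, v) in f_i, and replace dx_i by d F_i = (∂F_i/∂u) du + (∂F_i/∂v) dv.
  For the x component: f_1(F) = -v - 3; d F_1 = (0) du + (0) dv
  For the y component: f_2(F) = v + 4; d F_2 = (0) du + (1) dv
Combining and collecting du, dv coefficients:
  coeff of du: 0
  coeff of dv: v + 4
F^* omega = (v + 4) dv.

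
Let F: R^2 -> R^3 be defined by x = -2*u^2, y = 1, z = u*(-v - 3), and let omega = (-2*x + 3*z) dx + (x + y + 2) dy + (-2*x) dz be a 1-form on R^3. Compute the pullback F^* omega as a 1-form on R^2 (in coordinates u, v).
F^* omega = (8*u^2*(-2*u + v + 3)) du + (-4*u^3) dv

Using F^*(f dg) = (f ∘ F) d(g ∘ F), substitute each coordinate x_i by F_i(u, v) in f_i, and replace dx_i by d F_i = (∂F_i/∂u) du + (∂F_i/∂v) dv.
  For the x component: f_1(F) = u*(4*u - 3*v - 9); d F_1 = (-4*u) du + (0) dv
  For the y component: f_2(F) = 3 - 2*u^2; d F_2 = (0) du + (0) dv
  For the z component: f_3(F) = 4*u^2; d F_3 = (-v - 3) du + (-u) dv
Combining and collecting du, dv coefficients:
  coeff of du: 8*u^2*(-2*u + v + 3)
  coeff of dv: -4*u^3
F^* omega = (8*u^2*(-2*u + v + 3)) du + (-4*u^3) dv.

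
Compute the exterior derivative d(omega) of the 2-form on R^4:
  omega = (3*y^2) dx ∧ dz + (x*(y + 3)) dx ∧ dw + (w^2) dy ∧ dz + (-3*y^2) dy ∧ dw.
d(omega) = (-6*y) dx ∧ dy ∧ dz + (-x) dx ∧ dy ∧ dw + (2*w) dy ∧ dz ∧ dw

For a 2-form omega = sum_{i<j} g_{ij} dx_i ∧ dx_j, the exterior derivative is
  d(omega) = sum_{i<j} d(g_{ij}) ∧ dx_i ∧ dx_j = sum_{i<j, k} (∂g_{ij}/∂x_k) dx_k ∧ dx_i ∧ dx_j.
Expand each term, using dx_k ∧ dx_i ∧ dx_j = sgn(permutation) dx_{(a)} ∧ dx_{(b)} ∧ dx_{(c)} with (a < b < c) sorted:
  d(3*y^2) includes (∂/∂y)(3*y^2) dy = (6*y) dy, which multiplied by dx ∧ dz gives (-6*y) dx ∧ dy ∧ dz
  d(x*(y + 3)) includes (∂/∂y)(x*(y + 3)) dy = (x) dy, which multiplied by dx ∧ dw gives (-x) dx ∧ dy ∧ dw
  d(w^2) includes (∂/∂w)(w^2) dw = (2*w) dw, which multiplied by dy ∧ dz gives (2*w) dy ∧ dz ∧ dw
Collecting like 3-forms: d(omega) = (-6*y) dx ∧ dy ∧ dz + (-x) dx ∧ dy ∧ dw + (2*w) dy ∧ dz ∧ dw.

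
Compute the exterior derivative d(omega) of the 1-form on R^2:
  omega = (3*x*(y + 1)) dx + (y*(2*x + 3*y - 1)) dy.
d(omega) = (-3*x + 2*y) dx ∧ dy

For a 1-form omega = sum_i f_i dx_i, the exterior derivative is
  d(omega) = sum_{i < j} (∂f_j/∂x_i - ∂f_i/∂x_j) dx_i ∧ dx_j.
  coefficient of dx ∧ dy: ∂f_2/∂x - ∂f_1/∂y = ∂(y*(2*x + 3*y - 1))/∂x - ∂(3*x*(y + 1))/∂y = -3*x + 2*y
Assembling: d(omega) = (-3*x + 2*y) dx ∧ dy.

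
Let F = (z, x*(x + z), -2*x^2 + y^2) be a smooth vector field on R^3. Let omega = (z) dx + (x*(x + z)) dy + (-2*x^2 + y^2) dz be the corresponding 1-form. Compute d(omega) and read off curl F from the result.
d(omega) = (-x + 2*y) dy ∧ dz + (4*x + 1) dz ∧ dx + (2*x + z) dx ∧ dy; curl F = (-x + 2*y, 4*x + 1, 2*x + z)

d omega = sum_{i<j} (∂f_j/∂x_i - ∂f_i/∂x_j) dx_i ∧ dx_j. Under the identification (dy ∧ dz, dz ∧ dx, dx ∧ dy) ↔ (e_x, e_y, e_z), the coefficients are exactly the components of curl F. Compute:
  ∂R/∂y - ∂Q/∂z = (2*y) - (x) = -x + 2*y
  ∂P/∂z - ∂R/∂x = (1) - (-4*x) = 4*x + 1
  ∂Q/∂x - ∂P/∂y = (2*x + z) - (0) = 2*x + z.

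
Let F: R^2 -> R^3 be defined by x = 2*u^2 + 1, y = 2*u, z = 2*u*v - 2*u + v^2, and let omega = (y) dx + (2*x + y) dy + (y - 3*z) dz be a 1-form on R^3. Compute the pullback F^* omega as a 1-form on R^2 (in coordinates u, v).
F^* omega = (16*u^2 - 12*u*v^2 + 28*u*v - 12*u - 6*v^3 + 6*v^2 + 4) du + (-12*u^2*v + 16*u^2 - 18*u*v^2 + 16*u*v - 6*v^3) dv

Using F^*(f dg) = (f ∘ F) d(g ∘ F), substitute each coordinate x_i by F_i(u, v) in f_i, and replace dx_i by d F_i = (∂F_i/∂u) du + (∂F_i/∂v) dv.
  For the x component: f_1(F) = 2*u; d F_1 = (4*u) du + (0) dv
  For the y component: f_2(F) = 4*u^2 + 2*u + 2; d F_2 = (2) du + (0) dv
  For the z component: f_3(F) = -6*u*v + 8*u - 3*v^2; d F_3 = (2*v - 2) du + (2*u + 2*v) dv
Combining and collecting du, dv coefficients:
  coeff of du: 16*u^2 - 12*u*v^2 + 28*u*v - 12*u - 6*v^3 + 6*v^2 + 4
  coeff of dv: -12*u^2*v + 16*u^2 - 18*u*v^2 + 16*u*v - 6*v^3
F^* omega = (16*u^2 - 12*u*v^2 + 28*u*v - 12*u - 6*v^3 + 6*v^2 + 4) du + (-12*u^2*v + 16*u^2 - 18*u*v^2 + 16*u*v - 6*v^3) dv.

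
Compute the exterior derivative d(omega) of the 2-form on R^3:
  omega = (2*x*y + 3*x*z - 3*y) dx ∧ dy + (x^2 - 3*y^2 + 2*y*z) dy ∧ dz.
d(omega) = (5*x) dx ∧ dy ∧ dz

For a 2-form omega = sum_{i<j} g_{ij} dx_i ∧ dx_j, the exterior derivative is
  d(omega) = sum_{i<j} d(g_{ij}) ∧ dx_i ∧ dx_j = sum_{i<j, k} (∂g_{ij}/∂x_k) dx_k ∧ dx_i ∧ dx_j.
Expand each term, using dx_k ∧ dx_i ∧ dx_j = sgn(permutation) dx_{(a)} ∧ dx_{(b)} ∧ dx_{(c)} with (a < b < c) sorted:
  d(2*x*y + 3*x*z - 3*y) includes (∂/∂z)(2*x*y + 3*x*z - 3*y) dz = (3*x) dz, which multiplied by dx ∧ dy gives (3*x) dx ∧ dy ∧ dz
  d(x^2 - 3*y^2 + 2*y*z) includes (∂/∂x)(x^2 - 3*y^2 + 2*y*z) dx = (2*x) dx, which multiplied by dy ∧ dz gives (2*x) dx ∧ dy ∧ dz
Collecting like 3-forms: d(omega) = (5*x) dx ∧ dy ∧ dz.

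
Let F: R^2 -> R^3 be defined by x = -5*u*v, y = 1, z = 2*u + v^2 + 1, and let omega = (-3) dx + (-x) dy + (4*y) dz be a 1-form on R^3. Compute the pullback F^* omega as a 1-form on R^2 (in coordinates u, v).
F^* omega = (15*v + 8) du + (15*u + 8*v) dv

Using F^*(f dg) = (f ∘ F) d(g ∘ F), substitute each coordinate x_i by F_i(u, v) in f_i, and replace dx_i by d F_i = (∂F_i/∂u) du + (∂F_i/∂v) dv.
  For the x component: f_1(F) = -3; d F_1 = (-5*v) du + (-5*u) dv
  For the y component: f_2(F) = 5*u*v; d F_2 = (0) du + (0) dv
  For the z component: f_3(F) = 4; d F_3 = (2) du + (2*v) dv
Combining and collecting du, dv coefficients:
  coeff of du: 15*v + 8
  coeff of dv: 15*u + 8*v
F^* omega = (15*v + 8) du + (15*u + 8*v) dv.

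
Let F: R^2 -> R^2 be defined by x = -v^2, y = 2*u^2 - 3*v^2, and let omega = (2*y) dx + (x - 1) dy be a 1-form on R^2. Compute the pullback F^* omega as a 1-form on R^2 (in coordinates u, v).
F^* omega = (4*u*(-v^2 - 1)) du + (2*v*(-4*u^2 + 9*v^2 + 3)) dv

Using F^*(f dg) = (f ∘ F) d(g ∘ F), substitute each coordinate x_i by F_i(u, v) in f_i, and replace dx_i by d F_i = (∂F_i/∂u) du + (∂F_i/∂v) dv.
  For the x component: f_1(F) = 4*u^2 - 6*v^2; d F_1 = (0) du + (-2*v) dv
  For the y component: f_2(F) = -v^2 - 1; d F_2 = (4*u) du + (-6*v) dv
Combining and collecting du, dv coefficients:
  coeff of du: 4*u*(-v^2 - 1)
  coeff of dv: 2*v*(-4*u^2 + 9*v^2 + 3)
F^* omega = (4*u*(-v^2 - 1)) du + (2*v*(-4*u^2 + 9*v^2 + 3)) dv.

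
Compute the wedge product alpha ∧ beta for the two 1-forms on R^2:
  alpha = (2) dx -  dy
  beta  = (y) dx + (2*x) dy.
alpha ∧ beta = (4*x + y) dx ∧ dy

Distribute the wedge, using dx_i ∧ dx_j = -dx_j ∧ dx_i and dx_i ∧ dx_i = 0. For each pair (i, j) with i < j, the coefficient of dx_i ∧ dx_j in alpha ∧ beta is (alpha_i * beta_j - alpha_j * beta_i). Collecting: alpha ∧ beta = (4*x + y) dx ∧ dy.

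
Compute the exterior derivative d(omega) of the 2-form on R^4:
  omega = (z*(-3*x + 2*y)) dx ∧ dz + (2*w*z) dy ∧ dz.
d(omega) = (-2*z) dx ∧ dy ∧ dz + (2*z) dy ∧ dz ∧ dw

For a 2-form omega = sum_{i<j} g_{ij} dx_i ∧ dx_j, the exterior derivative is
  d(omega) = sum_{i<j} d(g_{ij}) ∧ dx_i ∧ dx_j = sum_{i<j, k} (∂g_{ij}/∂x_k) dx_k ∧ dx_i ∧ dx_j.
Expand each term, using dx_k ∧ dx_i ∧ dx_j = sgn(permutation) dx_{(a)} ∧ dx_{(b)} ∧ dx_{(c)} with (a < b < c) sorted:
  d(z*(-3*x + 2*y)) includes (∂/∂y)(z*(-3*x + 2*y)) dy = (2*z) dy, which multiplied by dx ∧ dz gives (-2*z) dx ∧ dy ∧ dz
  d(2*w*z) includes (∂/∂w)(2*w*z) dw = (2*z) dw, which multiplied by dy ∧ dz gives (2*z) dy ∧ dz ∧ dw
Collecting like 3-forms: d(omega) = (-2*z) dx ∧ dy ∧ dz + (2*z) dy ∧ dz ∧ dw.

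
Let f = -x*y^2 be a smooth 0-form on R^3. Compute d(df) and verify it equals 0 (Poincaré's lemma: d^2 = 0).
d(df) = 0

Step 1: df = sum_i (∂f/∂x_i) dx_i = (-y^2) dx + (-2*x*y) dy + (0) dz.
Step 2: Apply d again. Using the 1-form formula, the coefficient of dx ∧ dy in d(df) is ∂^2 f/∂x ∂y - ∂^2 f/∂y ∂x = (-2*y) - (-2*y) = 0 (equality of mixed partials for smooth f).
Similarly for dx ∧ dz and dy ∧ dz — all coefficients vanish. So d(df) = 0.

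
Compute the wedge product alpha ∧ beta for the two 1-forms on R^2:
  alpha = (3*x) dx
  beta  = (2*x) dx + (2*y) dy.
alpha ∧ beta = (6*x*y) dx ∧ dy

Distribute the wedge, using dx_i ∧ dx_j = -dx_j ∧ dx_i and dx_i ∧ dx_i = 0. For each pair (i, j) with i < j, the coefficient of dx_i ∧ dx_j in alpha ∧ beta is (alpha_i * beta_j - alpha_j * beta_i). Collecting: alpha ∧ beta = (6*x*y) dx ∧ dy.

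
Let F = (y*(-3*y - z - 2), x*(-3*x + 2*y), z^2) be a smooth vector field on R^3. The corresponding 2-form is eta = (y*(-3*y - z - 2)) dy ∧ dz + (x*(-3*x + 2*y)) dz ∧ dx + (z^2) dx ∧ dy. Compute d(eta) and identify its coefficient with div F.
d(eta) = (2*x + 2*z) dx ∧ dy ∧ dz; div F = 2*x + 2*z

For a 2-form in R^3 of the form above, applying d gives a 3-form with coefficient ∂P/∂x + ∂Q/∂y + ∂R/∂z:
  ∂P/∂x = 0
  ∂Q/∂y = 2*x
  ∂R/∂z = 2*z
Sum = 2*x + 2*z, which is exactly div F.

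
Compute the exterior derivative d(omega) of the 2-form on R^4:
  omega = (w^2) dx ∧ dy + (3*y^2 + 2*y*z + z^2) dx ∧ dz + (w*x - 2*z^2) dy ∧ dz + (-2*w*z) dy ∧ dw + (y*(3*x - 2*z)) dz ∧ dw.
d(omega) = (2*w) dx ∧ dy ∧ dw + (w - 6*y - 2*z) dx ∧ dy ∧ dz + (2*w + 4*x - 2*z) dy ∧ dz ∧ dw + (3*y) dx ∧ dz ∧ dw

For a 2-form omega = sum_{i<j} g_{ij} dx_i ∧ dx_j, the exterior derivative is
  d(omega) = sum_{i<j} d(g_{ij}) ∧ dx_i ∧ dx_j = sum_{i<j, k} (∂g_{ij}/∂x_k) dx_k ∧ dx_i ∧ dx_j.
Expand each term, using dx_k ∧ dx_i ∧ dx_j = sgn(permutation) dx_{(a)} ∧ dx_{(b)} ∧ dx_{(c)} with (a < b < c) sorted:
  d(w^2) includes (∂/∂w)(w^2) dw = (2*w) dw, which multiplied by dx ∧ dy gives (2*w) dx ∧ dy ∧ dw
  d(3*y^2 + 2*y*z + z^2) includes (∂/∂y)(3*y^2 + 2*y*z + z^2) dy = (6*y + 2*z) dy, which multiplied by dx ∧ dz gives (-6*y - 2*z) dx ∧ dy ∧ dz
  d(w*x - 2*z^2) includes (∂/∂x)(w*x - 2*z^2) dx = (w) dx, which multiplied by dy ∧ dz gives (w) dx ∧ dy ∧ dz
  d(w*x - 2*z^2) includes (∂/∂w)(w*x - 2*z^2) dw = (x) dw, which multiplied by dy ∧ dz gives (x) dy ∧ dz ∧ dw
  d(-2*w*z) includes (∂/∂z)(-2*w*z) dz = (-2*w) dz, which multiplied by dy ∧ dw gives (2*w) dy ∧ dz ∧ dw
  d(y*(3*x - 2*z)) includes (∂/∂x)(y*(3*x - 2*z)) dx = (3*y) dx, which multiplied by dz ∧ dw gives (3*y) dx ∧ dz ∧ dw
  d(y*(3*x - 2*z)) includes (∂/∂y)(y*(3*x - 2*z)) dy = (3*x - 2*z) dy, which multiplied by dz ∧ dw gives (3*x - 2*z) dy ∧ dz ∧ dw
Collecting like 3-forms: d(omega) = (2*w) dx ∧ dy ∧ dw + (w - 6*y - 2*z) dx ∧ dy ∧ dz + (2*w + 4*x - 2*z) dy ∧ dz ∧ dw + (3*y) dx ∧ dz ∧ dw.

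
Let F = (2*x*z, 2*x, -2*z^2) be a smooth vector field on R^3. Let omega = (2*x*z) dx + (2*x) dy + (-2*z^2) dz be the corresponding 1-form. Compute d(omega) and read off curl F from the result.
d(omega) = (0) dy ∧ dz + (2*x) dz ∧ dx + (2) dx ∧ dy; curl F = (0, 2*x, 2)

d omega = sum_{i<j} (∂f_j/∂x_i - ∂f_i/∂x_j) dx_i ∧ dx_j. Under the identification (dy ∧ dz, dz ∧ dx, dx ∧ dy) ↔ (e_x, e_y, e_z), the coefficients are exactly the components of curl F. Compute:
  ∂R/∂y - ∂Q/∂z = (0) - (0) = 0
  ∂P/∂z - ∂R/∂x = (2*x) - (0) = 2*x
  ∂Q/∂x - ∂P/∂y = (2) - (0) = 2.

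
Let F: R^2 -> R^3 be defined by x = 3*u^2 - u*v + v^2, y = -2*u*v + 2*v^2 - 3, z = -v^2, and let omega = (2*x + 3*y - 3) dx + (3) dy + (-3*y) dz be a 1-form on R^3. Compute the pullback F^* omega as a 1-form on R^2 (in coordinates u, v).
F^* omega = (36*u^3 - 54*u^2*v + 56*u*v^2 - 72*u - 8*v^3 + 6*v) du + (-6*u^3 + 20*u^2*v - 36*u*v^2 + 6*u + 28*v^3 - 30*v) dv

Using F^*(f dg) = (f ∘ F) d(g ∘ F), substitute each coordinate x_i by F_i(u, v) in f_i, and replace dx_i by d F_i = (∂F_i/∂u) du + (∂F_i/∂v) dv.
  For the x component: f_1(F) = 6*u^2 - 8*u*v + 8*v^2 - 12; d F_1 = (6*u - v) du + (-u + 2*v) dv
  For the y component: f_2(F) = 3; d F_2 = (-2*v) du + (-2*u + 4*v) dv
  For the z component: f_3(F) = 6*u*v - 6*v^2 + 9; d F_3 = (0) du + (-2*v) dv
Combining and collecting du, dv coefficients:
  coeff of du: 36*u^3 - 54*u^2*v + 56*u*v^2 - 72*u - 8*v^3 + 6*v
  coeff of dv: -6*u^3 + 20*u^2*v - 36*u*v^2 + 6*u + 28*v^3 - 30*v
F^* omega = (36*u^3 - 54*u^2*v + 56*u*v^2 - 72*u - 8*v^3 + 6*v) du + (-6*u^3 + 20*u^2*v - 36*u*v^2 + 6*u + 28*v^3 - 30*v) dv.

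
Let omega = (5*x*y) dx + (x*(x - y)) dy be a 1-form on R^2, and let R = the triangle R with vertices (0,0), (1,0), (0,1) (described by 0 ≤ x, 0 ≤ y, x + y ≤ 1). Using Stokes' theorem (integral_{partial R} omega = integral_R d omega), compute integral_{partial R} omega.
integral_(partial R) omega = -2/3

Stokes: integral_partial_R omega = integral_R d omega with d omega = (∂Q/∂x - ∂P/∂y) dx ∧ dy.
  ∂Q/∂x = 2*x - y
  ∂P/∂y = 5*x
  integrand = ∂Q/∂x - ∂P/∂y = -3*x - y.
Integrating over R: integral_0^1 integral_0^{1-x} (-3*x - y) dy dx = -2/3.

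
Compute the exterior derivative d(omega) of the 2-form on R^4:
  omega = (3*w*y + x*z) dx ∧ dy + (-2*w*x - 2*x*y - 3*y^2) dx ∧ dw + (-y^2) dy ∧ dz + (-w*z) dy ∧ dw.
d(omega) = (x) dx ∧ dy ∧ dz + (2*x + 9*y) dx ∧ dy ∧ dw + (w) dy ∧ dz ∧ dw

For a 2-form omega = sum_{i<j} g_{ij} dx_i ∧ dx_j, the exterior derivative is
  d(omega) = sum_{i<j} d(g_{ij}) ∧ dx_i ∧ dx_j = sum_{i<j, k} (∂g_{ij}/∂x_k) dx_k ∧ dx_i ∧ dx_j.
Expand each term, using dx_k ∧ dx_i ∧ dx_j = sgn(permutation) dx_{(a)} ∧ dx_{(b)} ∧ dx_{(c)} with (a < b < c) sorted:
  d(3*w*y + x*z) includes (∂/∂z)(3*w*y + x*z) dz = (x) dz, which multiplied by dx ∧ dy gives (x) dx ∧ dy ∧ dz
  d(3*w*y + x*z) includes (∂/∂w)(3*w*y + x*z) dw = (3*y) dw, which multiplied by dx ∧ dy gives (3*y) dx ∧ dy ∧ dw
  d(-2*w*x - 2*x*y - 3*y^2) includes (∂/∂y)(-2*w*x - 2*x*y - 3*y^2) dy = (-2*x - 6*y) dy, which multiplied by dx ∧ dw gives (2*x + 6*y) dx ∧ dy ∧ dw
  d(-w*z) includes (∂/∂z)(-w*z) dz = (-w) dz, which multiplied by dy ∧ dw gives (w) dy ∧ dz ∧ dw
Collecting like 3-forms: d(omega) = (x) dx ∧ dy ∧ dz + (2*x + 9*y) dx ∧ dy ∧ dw + (w) dy ∧ dz ∧ dw.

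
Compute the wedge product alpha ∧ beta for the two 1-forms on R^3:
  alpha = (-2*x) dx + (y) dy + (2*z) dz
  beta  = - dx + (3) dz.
alpha ∧ beta = (-6*x + 2*z) dx ∧ dz + (y) dx ∧ dy + (3*y) dy ∧ dz

Distribute the wedge, using dx_i ∧ dx_j = -dx_j ∧ dx_i and dx_i ∧ dx_i = 0. For each pair (i, j) with i < j, the coefficient of dx_i ∧ dx_j in alpha ∧ beta is (alpha_i * beta_j - alpha_j * beta_i). Collecting: alpha ∧ beta = (-6*x + 2*z) dx ∧ dz + (y) dx ∧ dy + (3*y) dy ∧ dz.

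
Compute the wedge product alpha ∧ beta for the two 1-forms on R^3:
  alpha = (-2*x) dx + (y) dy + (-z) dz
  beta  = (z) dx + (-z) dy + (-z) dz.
alpha ∧ beta = (z*(2*x - y)) dx ∧ dy + (z*(2*x + z)) dx ∧ dz + (-z*(y + z)) dy ∧ dz

Distribute the wedge, using dx_i ∧ dx_j = -dx_j ∧ dx_i and dx_i ∧ dx_i = 0. For each pair (i, j) with i < j, the coefficient of dx_i ∧ dx_j in alpha ∧ beta is (alpha_i * beta_j - alpha_j * beta_i). Collecting: alpha ∧ beta = (z*(2*x - y)) dx ∧ dy + (z*(2*x + z)) dx ∧ dz + (-z*(y + z)) dy ∧ dz.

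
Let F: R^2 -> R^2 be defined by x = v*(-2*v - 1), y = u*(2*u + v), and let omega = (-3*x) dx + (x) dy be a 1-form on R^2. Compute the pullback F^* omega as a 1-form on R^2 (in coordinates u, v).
F^* omega = (v*(-8*u*v - 4*u - 2*v^2 - v)) du + (v*(-2*u*v - u - 24*v^2 - 18*v - 3)) dv

Using F^*(f dg) = (f ∘ F) d(g ∘ F), substitute each coordinate x_i by F_i(u, v) in f_i, and replace dx_i by d F_i = (∂F_i/∂u) du + (∂F_i/∂v) dv.
  For the x component: f_1(F) = 3*v*(2*v + 1); d F_1 = (0) du + (-4*v - 1) dv
  For the y component: f_2(F) = v*(-2*v - 1); d F_2 = (4*u + v) du + (u) dv
Combining and collecting du, dv coefficients:
  coeff of du: v*(-8*u*v - 4*u - 2*v^2 - v)
  coeff of dv: v*(-2*u*v - u - 24*v^2 - 18*v - 3)
F^* omega = (v*(-8*u*v - 4*u - 2*v^2 - v)) du + (v*(-2*u*v - u - 24*v^2 - 18*v - 3)) dv.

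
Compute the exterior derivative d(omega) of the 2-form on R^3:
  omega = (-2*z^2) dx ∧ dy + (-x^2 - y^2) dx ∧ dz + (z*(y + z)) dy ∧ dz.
d(omega) = (2*y - 4*z) dx ∧ dy ∧ dz

For a 2-form omega = sum_{i<j} g_{ij} dx_i ∧ dx_j, the exterior derivative is
  d(omega) = sum_{i<j} d(g_{ij}) ∧ dx_i ∧ dx_j = sum_{i<j, k} (∂g_{ij}/∂x_k) dx_k ∧ dx_i ∧ dx_j.
Expand each term, using dx_k ∧ dx_i ∧ dx_j = sgn(permutation) dx_{(a)} ∧ dx_{(b)} ∧ dx_{(c)} with (a < b < c) sorted:
  d(-2*z^2) includes (∂/∂z)(-2*z^2) dz = (-4*z) dz, which multiplied by dx ∧ dy gives (-4*z) dx ∧ dy ∧ dz
  d(-x^2 - y^2) includes (∂/∂y)(-x^2 - y^2) dy = (-2*y) dy, which multiplied by dx ∧ dz gives (2*y) dx ∧ dy ∧ dz
Collecting like 3-forms: d(omega) = (2*y - 4*z) dx ∧ dy ∧ dz.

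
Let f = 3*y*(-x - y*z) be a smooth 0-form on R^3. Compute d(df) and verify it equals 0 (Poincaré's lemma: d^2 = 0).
d(df) = 0

Step 1: df = sum_i (∂f/∂x_i) dx_i = (-3*y) dx + (-3*x - 6*y*z) dy + (-3*y^2) dz.
Step 2: Apply d again. Using the 1-form formula, the coefficient of dx ∧ dy in d(df) is ∂^2 f/∂x ∂y - ∂^2 f/∂y ∂x = (-3) - (-3) = 0 (equality of mixed partials for smooth f).
Similarly for dx ∧ dz and dy ∧ dz — all coefficients vanish. So d(df) = 0.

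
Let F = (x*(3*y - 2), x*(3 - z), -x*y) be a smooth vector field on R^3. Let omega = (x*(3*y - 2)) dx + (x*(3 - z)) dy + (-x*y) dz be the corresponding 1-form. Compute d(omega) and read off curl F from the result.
d(omega) = (0) dy ∧ dz + (y) dz ∧ dx + (-3*x - z + 3) dx ∧ dy; curl F = (0, y, -3*x - z + 3)

d omega = sum_{i<j} (∂f_j/∂x_i - ∂f_i/∂x_j) dx_i ∧ dx_j. Under the identification (dy ∧ dz, dz ∧ dx, dx ∧ dy) ↔ (e_x, e_y, e_z), the coefficients are exactly the components of curl F. Compute:
  ∂R/∂y - ∂Q/∂z = (-x) - (-x) = 0
  ∂P/∂z - ∂R/∂x = (0) - (-y) = y
  ∂Q/∂x - ∂P/∂y = (3 - z) - (3*x) = -3*x - z + 3.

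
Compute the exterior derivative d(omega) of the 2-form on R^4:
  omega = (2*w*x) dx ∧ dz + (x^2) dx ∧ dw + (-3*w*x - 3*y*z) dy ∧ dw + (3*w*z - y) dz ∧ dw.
d(omega) = (2*x) dx ∧ dz ∧ dw + (-3*w) dx ∧ dy ∧ dw + (3*y - 1) dy ∧ dz ∧ dw

For a 2-form omega = sum_{i<j} g_{ij} dx_i ∧ dx_j, the exterior derivative is
  d(omega) = sum_{i<j} d(g_{ij}) ∧ dx_i ∧ dx_j = sum_{i<j, k} (∂g_{ij}/∂x_k) dx_k ∧ dx_i ∧ dx_j.
Expand each term, using dx_k ∧ dx_i ∧ dx_j = sgn(permutation) dx_{(a)} ∧ dx_{(b)} ∧ dx_{(c)} with (a < b < c) sorted:
  d(2*w*x) includes (∂/∂w)(2*w*x) dw = (2*x) dw, which multiplied by dx ∧ dz gives (2*x) dx ∧ dz ∧ dw
  d(-3*w*x - 3*y*z) includes (∂/∂x)(-3*w*x - 3*y*z) dx = (-3*w) dx, which multiplied by dy ∧ dw gives (-3*w) dx ∧ dy ∧ dw
  d(-3*w*x - 3*y*z) includes (∂/∂z)(-3*w*x - 3*y*z) dz = (-3*y) dz, which multiplied by dy ∧ dw gives (3*y) dy ∧ dz ∧ dw
  d(3*w*z - y) includes (∂/∂y)(3*w*z - y) dy = (-1) dy, which multiplied by dz ∧ dw gives (-1) dy ∧ dz ∧ dw
Collecting like 3-forms: d(omega) = (2*x) dx ∧ dz ∧ dw + (-3*w) dx ∧ dy ∧ dw + (3*y - 1) dy ∧ dz ∧ dw.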